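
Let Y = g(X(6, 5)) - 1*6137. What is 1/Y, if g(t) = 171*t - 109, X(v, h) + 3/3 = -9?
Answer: -1/7956 ≈ -0.00012569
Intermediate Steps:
X(v, h) = -10 (X(v, h) = -1 - 9 = -10)
g(t) = -109 + 171*t
Y = -7956 (Y = (-109 + 171*(-10)) - 1*6137 = (-109 - 1710) - 6137 = -1819 - 6137 = -7956)
1/Y = 1/(-7956) = -1/7956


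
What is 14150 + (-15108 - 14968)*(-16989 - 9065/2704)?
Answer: 345487471999/676 ≈ 5.1108e+8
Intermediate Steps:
14150 + (-15108 - 14968)*(-16989 - 9065/2704) = 14150 - 30076*(-16989 - 9065*1/2704) = 14150 - 30076*(-16989 - 9065/2704) = 14150 - 30076*(-45947321/2704) = 14150 + 345477906599/676 = 345487471999/676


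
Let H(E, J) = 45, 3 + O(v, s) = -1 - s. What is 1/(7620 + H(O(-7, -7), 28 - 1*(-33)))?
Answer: 1/7665 ≈ 0.00013046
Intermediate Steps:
O(v, s) = -4 - s (O(v, s) = -3 + (-1 - s) = -4 - s)
1/(7620 + H(O(-7, -7), 28 - 1*(-33))) = 1/(7620 + 45) = 1/7665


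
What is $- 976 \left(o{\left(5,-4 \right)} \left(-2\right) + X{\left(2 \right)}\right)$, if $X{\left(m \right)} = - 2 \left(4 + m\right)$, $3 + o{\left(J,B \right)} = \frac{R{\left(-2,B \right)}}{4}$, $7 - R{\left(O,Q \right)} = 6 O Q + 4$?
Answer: $-16104$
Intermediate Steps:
$R{\left(O,Q \right)} = 3 - 6 O Q$ ($R{\left(O,Q \right)} = 7 - \left(6 O Q + 4\right) = 7 - \left(4 + 6 O Q\right) = 3 - 6 O Q$)
$o{\left(J,B \right)} = - \frac{9}{4} + 3 B$ ($o{\left(J,B \right)} = -3 + \frac{3 - - 12 B}{4} = -3 + \left(3 + 12 B\right) \frac{1}{4} = -3 + \left(\frac{3}{4} + 3 B\right) = - \frac{9}{4} + 3 B$)
$X{\left(m \right)} = -8 - 2 m$
$- 976 \left(o{\left(5,-4 \right)} \left(-2\right) + X{\left(2 \right)}\right) = - 976 \left(\left(- \frac{9}{4} + 3 \left(-4\right)\right) \left(-2\right) - 12\right) = - 976 \left(\left(- \frac{9}{4} - 12\right) \left(-2\right) - 12\right) = - 976 \left(\left(- \frac{57}{4}\right) \left(-2\right) - 12\right) = - 976 \left(\frac{57}{2} - 12\right) = \left(-976\right) \frac{33}{2} = -16104$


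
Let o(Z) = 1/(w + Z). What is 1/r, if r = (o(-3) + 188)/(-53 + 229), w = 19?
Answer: 2816/3009 ≈ 0.93586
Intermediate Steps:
o(Z) = 1/(19 + Z)
r = 3009/2816 (r = (1/(19 - 3) + 188)/(-53 + 229) = (1/16 + 188)/176 = (1/16 + 188)*(1/176) = (3009/16)*(1/176) = 3009/2816 ≈ 1.0685)
1/r = 1/(3009/2816) = 2816/3009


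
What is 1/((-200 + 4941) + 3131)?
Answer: 1/7872 ≈ 0.00012703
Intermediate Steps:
1/((-200 + 4941) + 3131) = 1/(4741 + 3131) = 1/7872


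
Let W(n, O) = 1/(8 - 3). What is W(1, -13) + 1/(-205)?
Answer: 8/41 ≈ 0.19512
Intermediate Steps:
W(n, O) = 1/5
W(1, -13) + 1/(-205) = 1/5 + 1/(-205) = 1/5 - 1/205 = 8/41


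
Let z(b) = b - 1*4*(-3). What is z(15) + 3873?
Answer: 3900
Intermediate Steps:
z(b) = 12 + b (z(b) = b - 4*(-3) = b + 12 = 12 + b)
z(15) + 3873 = (12 + 15) + 3873 = 27 + 3873 = 3900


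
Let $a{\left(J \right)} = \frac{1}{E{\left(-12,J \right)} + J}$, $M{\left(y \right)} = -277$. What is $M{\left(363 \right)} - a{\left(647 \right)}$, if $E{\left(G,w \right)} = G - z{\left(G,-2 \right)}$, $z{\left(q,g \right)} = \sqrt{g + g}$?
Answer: $- \frac{111695068}{403229} - \frac{2 i}{403229} \approx -277.0 - 4.96 \cdot 10^{-6} i$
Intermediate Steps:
$z{\left(q,g \right)} = \sqrt{2} \sqrt{g}$ ($z{\left(q,g \right)} = \sqrt{2 g} = \sqrt{2} \sqrt{g}$)
$E{\left(G,w \right)} = G - 2 i$ ($E{\left(G,w \right)} = G - \sqrt{2} \sqrt{-2} = G - \sqrt{2} i \sqrt{2} = G - 2 i$)
$a{\left(J \right)} = \frac{1}{-12 + J - 2 i}$ ($a{\left(J \right)} = \frac{1}{\left(-12 - 2 i\right) + J} = \frac{1}{-12 + J - 2 i}$)
$M{\left(363 \right)} - a{\left(647 \right)} = -277 - \frac{1}{-12 + 647 - 2 i} = -277 - \frac{1}{635 - 2 i} = -277 - \frac{635 + 2 i}{403229}$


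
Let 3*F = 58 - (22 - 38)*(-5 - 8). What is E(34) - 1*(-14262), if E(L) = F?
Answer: 14212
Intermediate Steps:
F = -50 (F = (58 - (22 - 38)*(-5 - 8))/3 = (58 - (-16)*(-13))/3 = (58 - 1*208)/3 = (58 - 208)/3 = (⅓)*(-150) = -50)
E(L) = -50
E(34) - 1*(-14262) = -50 - 1*(-14262) = -50 + 14262 = 14212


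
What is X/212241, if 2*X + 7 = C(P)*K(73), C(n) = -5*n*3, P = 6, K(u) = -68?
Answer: 6113/424482 ≈ 0.014401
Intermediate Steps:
C(n) = -15*n
X = 6113/2 (X = -7/2 + (-15*6*(-68))/2 = -7/2 + (-90*(-68))/2 = -7/2 + (½)*6120 = -7/2 + 3060 = 6113/2 ≈ 3056.5)
X/212241 = (6113/2)/212241 = (6113/2)*(1/212241) = 6113/424482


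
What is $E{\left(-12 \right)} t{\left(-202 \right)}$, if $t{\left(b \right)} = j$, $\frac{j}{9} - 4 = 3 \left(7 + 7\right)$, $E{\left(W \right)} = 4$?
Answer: $1656$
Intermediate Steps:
$j = 414$ ($j = 36 + 9 \cdot 3 \left(7 + 7\right) = 36 + 9 \cdot 3 \cdot 14 = 36 + 9 \cdot 42 = 36 + 378 = 414$)
$t{\left(b \right)} = 414$
$E{\left(-12 \right)} t{\left(-202 \right)} = 4 \cdot 414 = 1656$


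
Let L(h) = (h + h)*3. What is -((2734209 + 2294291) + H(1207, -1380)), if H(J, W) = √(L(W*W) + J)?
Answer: -5028500 - √11427607 ≈ -5.0319e+6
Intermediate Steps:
L(h) = 6*h (L(h) = (2*h)*3 = 6*h)
H(J, W) = √(J + 6*W²) (H(J, W) = √(6*(W*W) + J) = √(6*W² + J) = √(J + 6*W²))
-((2734209 + 2294291) + H(1207, -1380)) = -((2734209 + 2294291) + √(1207 + 6*(-1380)²)) = -(5028500 + √(1207 + 6*1904400)) = -(5028500 + √(1207 + 11426400)) = -(5028500 + √11427607) = -5028500 - √11427607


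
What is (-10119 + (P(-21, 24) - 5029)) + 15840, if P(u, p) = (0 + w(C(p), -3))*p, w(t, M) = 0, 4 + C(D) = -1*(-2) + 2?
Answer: 692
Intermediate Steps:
C(D) = 0 (C(D) = -4 + (-1*(-2) + 2) = -4 + (2 + 2) = -4 + 4 = 0)
P(u, p) = 0 (P(u, p) = (0 + 0)*p = 0*p = 0)
(-10119 + (P(-21, 24) - 5029)) + 15840 = (-10119 + (0 - 5029)) + 15840 = (-10119 - 5029) + 15840 = -15148 + 15840 = 692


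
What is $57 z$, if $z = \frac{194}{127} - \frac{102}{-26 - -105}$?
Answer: $\frac{135204}{10033} \approx 13.476$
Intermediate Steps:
$z = \frac{2372}{10033}$ ($z = 194 \cdot \frac{1}{127} - \frac{102}{-26 + 105} = \frac{194}{127} - \frac{102}{79} = \frac{2372}{10033} \approx 0.23642$)
$57 z = 57 \cdot \frac{2372}{10033} = \frac{135204}{10033}$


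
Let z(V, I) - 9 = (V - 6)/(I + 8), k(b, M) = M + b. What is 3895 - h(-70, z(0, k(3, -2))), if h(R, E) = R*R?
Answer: -1005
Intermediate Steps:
z(V, I) = 9 + (-6 + V)/(8 + I) (z(V, I) = 9 + (V - 6)/(I + 8) = 9 + (-6 + V)/(8 + I))
h(R, E) = R**2
3895 - h(-70, z(0, k(3, -2))) = 3895 - 1*(-70)**2 = 3895 - 1*4900 = 3895 - 4900 = -1005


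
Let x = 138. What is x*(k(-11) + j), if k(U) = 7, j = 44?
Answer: 7038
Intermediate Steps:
x*(k(-11) + j) = 138*(7 + 44) = 138*51 = 7038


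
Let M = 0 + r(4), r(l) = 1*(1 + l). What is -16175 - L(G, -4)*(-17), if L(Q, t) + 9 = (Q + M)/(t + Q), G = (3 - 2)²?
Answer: -16362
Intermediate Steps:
G = 1 (G = 1² = 1)
r(l) = 1 + l
M = 5 (M = 0 + (1 + 4) = 0 + 5 = 5)
L(Q, t) = -9 + (5 + Q)/(Q + t) (L(Q, t) = -9 + (Q + 5)/(t + Q) = -9 + (5 + Q)/(Q + t))
-16175 - L(G, -4)*(-17) = -16175 - (5 - 9*(-4) - 8*1)/(1 - 4)*(-17) = -16175 - (5 + 36 - 8)/(-3)*(-17) = -16175 - (-⅓*33)*(-17) = -16175 - (-11)*(-17) = -16175 - 1*187 = -16175 - 187 = -16362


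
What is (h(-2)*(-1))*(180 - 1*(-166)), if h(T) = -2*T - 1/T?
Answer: -1557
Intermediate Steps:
h(T) = -1/T - 2*T
(h(-2)*(-1))*(180 - 1*(-166)) = ((-1/(-2) - 2*(-2))*(-1))*(180 - 1*(-166)) = ((-1*(-½) + 4)*(-1))*(180 + 166) = ((½ + 4)*(-1))*346 = ((9/2)*(-1))*346 = -9/2*346 = -1557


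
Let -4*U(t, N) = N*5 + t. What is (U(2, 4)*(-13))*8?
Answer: 572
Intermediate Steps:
U(t, N) = -5*N/4 - t/4 (U(t, N) = -(N*5 + t)/4 = -(5*N + t)/4 = -(t + 5*N)/4 = -5*N/4 - t/4)
(U(2, 4)*(-13))*8 = ((-5/4*4 - ¼*2)*(-13))*8 = ((-5 - ½)*(-13))*8 = -11/2*(-13)*8 = (143/2)*8 = 572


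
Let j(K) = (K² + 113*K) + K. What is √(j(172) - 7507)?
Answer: √41685 ≈ 204.17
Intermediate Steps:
j(K) = K² + 114*K
√(j(172) - 7507) = √(172*(114 + 172) - 7507) = √(172*286 - 7507) = √(49192 - 7507) = √41685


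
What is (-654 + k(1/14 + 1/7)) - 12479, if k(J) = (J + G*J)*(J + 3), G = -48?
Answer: -2580413/196 ≈ -13165.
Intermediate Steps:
k(J) = -47*J*(3 + J) (k(J) = (J - 48*J)*(J + 3) = (-47*J)*(3 + J) = -47*J*(3 + J))
(-654 + k(1/14 + 1/7)) - 12479 = (-654 - 47*(1/14 + 1/7)*(3 + (1/14 + 1/7))) - 12479 = (-654 - 47*3/14*(3 + 3/14)) - 12479 = (-654 - 47*3/14*45/14) - 12479 = (-654 - 6345/196) - 12479 = -134529/196 - 12479 = -2580413/196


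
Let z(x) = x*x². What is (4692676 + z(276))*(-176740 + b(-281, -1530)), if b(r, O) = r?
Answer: -4552493666292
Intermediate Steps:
z(x) = x³
(4692676 + z(276))*(-176740 + b(-281, -1530)) = (4692676 + 276³)*(-176740 - 281) = (4692676 + 21024576)*(-177021) = 25717252*(-177021) = -4552493666292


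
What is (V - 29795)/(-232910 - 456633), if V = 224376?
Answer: -194581/689543 ≈ -0.28219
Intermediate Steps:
(V - 29795)/(-232910 - 456633) = (224376 - 29795)/(-232910 - 456633) = 194581/(-689543) = 194581*(-1/689543) = -194581/689543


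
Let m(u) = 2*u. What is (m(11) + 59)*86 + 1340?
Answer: 8306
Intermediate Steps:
(m(11) + 59)*86 + 1340 = (2*11 + 59)*86 + 1340 = (22 + 59)*86 + 1340 = 81*86 + 1340 = 6966 + 1340 = 8306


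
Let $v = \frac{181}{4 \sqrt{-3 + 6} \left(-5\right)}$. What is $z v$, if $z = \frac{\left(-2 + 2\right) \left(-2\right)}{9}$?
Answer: $0$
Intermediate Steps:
$z = 0$ ($z = 0 \left(-2\right) \frac{1}{9} = 0 \cdot \frac{1}{9} = 0$)
$v = - \frac{181 \sqrt{3}}{60}$ ($v = \frac{181}{4 \sqrt{3} \left(-5\right)} = \frac{181}{\left(-20\right) \sqrt{3}} = 181 \left(- \frac{\sqrt{3}}{60}\right) = - \frac{181 \sqrt{3}}{60} \approx -5.225$)
$z v = 0 \left(- \frac{181 \sqrt{3}}{60}\right) = 0$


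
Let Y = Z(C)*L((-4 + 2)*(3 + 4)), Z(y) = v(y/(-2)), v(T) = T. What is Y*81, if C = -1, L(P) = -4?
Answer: -162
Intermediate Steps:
Z(y) = -y/2 (Z(y) = y/(-2) = y*(-½) = -y/2)
Y = -2 (Y = -½*(-1)*(-4) = (½)*(-4) = -2)
Y*81 = -2*81 = -162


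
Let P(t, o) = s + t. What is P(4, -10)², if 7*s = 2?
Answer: 900/49 ≈ 18.367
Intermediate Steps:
s = 2/7 (s = (⅐)*2 = 2/7 ≈ 0.28571)
P(t, o) = 2/7 + t
P(4, -10)² = (2/7 + 4)² = (30/7)² = 900/49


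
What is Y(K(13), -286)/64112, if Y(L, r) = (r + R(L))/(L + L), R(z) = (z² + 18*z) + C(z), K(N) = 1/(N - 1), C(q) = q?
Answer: -40955/1538688 ≈ -0.026617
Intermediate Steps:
K(N) = 1/(-1 + N)
R(z) = z² + 19*z (R(z) = (z² + 18*z) + z = z² + 19*z)
Y(L, r) = (r + L*(19 + L))/(2*L) (Y(L, r) = (r + L*(19 + L))/(L + L) = (r + L*(19 + L))/((2*L)) = (r + L*(19 + L))*(1/(2*L)) = (r + L*(19 + L))/(2*L))
Y(K(13), -286)/64112 = ((-286 + (1/(-1 + 13))² + 19/(-1 + 13))/(2*(1/(-1 + 13))))/64112 = ((-286 + (1/12)² + 19/12)/(2*(1/12)))*(1/64112) = ((-286 + (1/12)² + 19*(1/12))/(2*(1/12)))*(1/64112) = ((½)*12*(-286 + 1/144 + 19/12))*(1/64112) = ((½)*12*(-40955/144))*(1/64112) = -40955/24*1/64112 = -40955/1538688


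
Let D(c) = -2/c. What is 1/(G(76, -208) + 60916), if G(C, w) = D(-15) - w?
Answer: 15/916862 ≈ 1.6360e-5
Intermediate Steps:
G(C, w) = 2/15 - w (G(C, w) = -2/(-15) - w = -2*(-1/15) - w = 2/15 - w)
1/(G(76, -208) + 60916) = 1/((2/15 - 1*(-208)) + 60916) = 1/((2/15 + 208) + 60916) = 1/(3122/15 + 60916) = 1/(916862/15) = 15/916862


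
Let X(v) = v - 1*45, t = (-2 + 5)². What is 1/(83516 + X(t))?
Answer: 1/83480 ≈ 1.1979e-5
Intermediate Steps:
t = 9 (t = 3² = 9)
X(v) = -45 + v (X(v) = v - 45 = -45 + v)
1/(83516 + X(t)) = 1/(83516 + (-45 + 9)) = 1/(83516 - 36) = 1/83480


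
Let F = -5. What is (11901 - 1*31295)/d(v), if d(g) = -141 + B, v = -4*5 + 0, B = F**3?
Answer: 9697/133 ≈ 72.910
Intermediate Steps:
B = -125 (B = (-5)**3 = -125)
v = -20 (v = -20 + 0 = -20)
d(g) = -266 (d(g) = -141 - 125 = -266)
(11901 - 1*31295)/d(v) = (11901 - 1*31295)/(-266) = (11901 - 31295)*(-1/266) = -19394*(-1/266) = 9697/133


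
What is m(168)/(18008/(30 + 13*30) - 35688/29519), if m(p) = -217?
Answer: -96084345/18449614 ≈ -5.2079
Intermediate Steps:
m(168)/(18008/(30 + 13*30) - 35688/29519) = -217/(18008/(30 + 13*30) - 35688/29519) = -217/(18008/(30 + 390) - 35688*1/29519) = -217/(18008/420 - 35688/29519) = -217/(18008*(1/420) - 35688/29519) = -217/(4502/105 - 35688/29519) = -217/18449614/442785 = -217*442785/18449614 = -96084345/18449614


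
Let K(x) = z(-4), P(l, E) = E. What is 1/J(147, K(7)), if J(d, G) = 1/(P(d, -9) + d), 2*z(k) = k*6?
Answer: 138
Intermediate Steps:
z(k) = 3*k (z(k) = (k*6)/2 = (6*k)/2 = 3*k)
K(x) = -12 (K(x) = 3*(-4) = -12)
J(d, G) = 1/(-9 + d)
1/J(147, K(7)) = 1/(1/(-9 + 147)) = 1/(1/138) = 138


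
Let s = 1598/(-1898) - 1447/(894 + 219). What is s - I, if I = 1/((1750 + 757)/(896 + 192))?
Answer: -6821248286/2647986159 ≈ -2.5760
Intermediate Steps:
s = -2262490/1056237 (s = 1598*(-1/1898) - 1447/1113 = -799/949 - 1447*1/1113 = -799/949 - 1447/1113 = -2262490/1056237 ≈ -2.1420)
I = 1088/2507 (I = 1/(2507/1088) = 1088/2507 ≈ 0.43398)
s - I = -2262490/1056237 - 1*1088/2507 = -2262490/1056237 - 1088/2507 = -6821248286/2647986159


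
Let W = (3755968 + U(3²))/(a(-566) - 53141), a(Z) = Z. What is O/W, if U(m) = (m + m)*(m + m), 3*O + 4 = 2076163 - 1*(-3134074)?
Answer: -279825983731/11268876 ≈ -24832.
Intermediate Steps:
O = 5210233/3 (O = -4/3 + (2076163 - 1*(-3134074))/3 = -4/3 + (2076163 + 3134074)/3 = -4/3 + (⅓)*5210237 = -4/3 + 5210237/3 = 5210233/3 ≈ 1.7367e+6)
U(m) = 4*m² (U(m) = (2*m)*(2*m) = 4*m²)
W = -3756292/53707 (W = (3755968 + 4*(3²)²)/(-566 - 53141) = (3755968 + 4*9²)/(-53707) = (3755968 + 4*81)*(-1/53707) = (3755968 + 324)*(-1/53707) = 3756292*(-1/53707) = -3756292/53707 ≈ -69.940)
O/W = 5210233/(3*(-3756292/53707)) = (5210233/3)*(-53707/3756292) = -279825983731/11268876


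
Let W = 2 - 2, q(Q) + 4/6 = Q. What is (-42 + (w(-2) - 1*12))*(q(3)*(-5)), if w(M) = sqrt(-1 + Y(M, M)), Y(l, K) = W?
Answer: 630 - 35*I/3 ≈ 630.0 - 11.667*I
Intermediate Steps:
q(Q) = -2/3 + Q
W = 0
Y(l, K) = 0
w(M) = I (w(M) = sqrt(-1 + 0) = sqrt(-1) = I)
(-42 + (w(-2) - 1*12))*(q(3)*(-5)) = (-42 + (I - 1*12))*((-2/3 + 3)*(-5)) = (-42 + (I - 12))*((7/3)*(-5)) = (-42 + (-12 + I))*(-35/3) = (-54 + I)*(-35/3) = 630 - 35*I/3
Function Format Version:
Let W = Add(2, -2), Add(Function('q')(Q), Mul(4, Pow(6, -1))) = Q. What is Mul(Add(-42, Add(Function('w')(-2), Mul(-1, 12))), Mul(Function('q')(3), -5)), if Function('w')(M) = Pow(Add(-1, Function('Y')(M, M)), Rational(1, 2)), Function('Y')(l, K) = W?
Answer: Add(630, Mul(Rational(-35, 3), I)) ≈ Add(630.00, Mul(-11.667, I))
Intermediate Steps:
Function('q')(Q) = Add(Rational(-2, 3), Q)
W = 0
Function('Y')(l, K) = 0
Function('w')(M) = I (Function('w')(M) = Pow(Add(-1, 0), Rational(1, 2)) = Pow(-1, Rational(1, 2)) = I)
Mul(Add(-42, Add(Function('w')(-2), Mul(-1, 12))), Mul(Function('q')(3), -5)) = Mul(Add(-42, Add(I, Mul(-1, 12))), Mul(Add(Rational(-2, 3), 3), -5)) = Mul(Add(-42, Add(I, -12)), Mul(Rational(7, 3), -5)) = Mul(Add(-42, Add(-12, I)), Rational(-35, 3)) = Mul(Add(-54, I), Rational(-35, 3)) = Add(630, Mul(Rational(-35, 3), I))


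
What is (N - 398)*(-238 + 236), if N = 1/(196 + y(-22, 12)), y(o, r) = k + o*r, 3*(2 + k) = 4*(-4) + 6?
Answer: 87563/110 ≈ 796.03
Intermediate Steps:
k = -16/3 (k = -2 + (4*(-4) + 6)/3 = -2 + (-16 + 6)/3 = -2 + (1/3)*(-10) = -2 - 10/3 = -16/3 ≈ -5.3333)
y(o, r) = -16/3 + o*r
N = -3/220 (N = 1/(196 + (-16/3 - 22*12)) = 1/(196 + (-16/3 - 264)) = 1/(196 - 808/3) = 1/(-220/3) = -3/220 ≈ -0.013636)
(N - 398)*(-238 + 236) = (-3/220 - 398)*(-238 + 236) = -87563/220*(-2) = 87563/110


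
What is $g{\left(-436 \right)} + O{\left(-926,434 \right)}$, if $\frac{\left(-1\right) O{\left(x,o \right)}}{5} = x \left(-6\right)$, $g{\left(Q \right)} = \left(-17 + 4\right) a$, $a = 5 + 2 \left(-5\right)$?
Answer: $-27715$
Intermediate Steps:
$a = -5$ ($a = 5 - 10 = -5$)
$g{\left(Q \right)} = 65$ ($g{\left(Q \right)} = \left(-17 + 4\right) \left(-5\right) = \left(-13\right) \left(-5\right) = 65$)
$O{\left(x,o \right)} = 30 x$ ($O{\left(x,o \right)} = - 5 x \left(-6\right) = - 5 \left(- 6 x\right) = 30 x$)
$g{\left(-436 \right)} + O{\left(-926,434 \right)} = 65 + 30 \left(-926\right) = 65 - 27780 = -27715$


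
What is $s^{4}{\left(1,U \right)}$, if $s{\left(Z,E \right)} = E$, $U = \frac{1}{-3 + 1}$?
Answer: $\frac{1}{16} \approx 0.0625$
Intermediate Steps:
$U = - \frac{1}{2}$ ($U = \frac{1}{-2} = - \frac{1}{2} \approx -0.5$)
$s^{4}{\left(1,U \right)} = \left(- \frac{1}{2}\right)^{4} = \frac{1}{16}$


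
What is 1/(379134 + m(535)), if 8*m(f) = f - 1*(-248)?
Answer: 8/3033855 ≈ 2.6369e-6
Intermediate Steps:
m(f) = 31 + f/8 (m(f) = (f - 1*(-248))/8 = (f + 248)/8 = (248 + f)/8 = 31 + f/8)
1/(379134 + m(535)) = 1/(379134 + (31 + (⅛)*535)) = 1/(379134 + (31 + 535/8)) = 1/(379134 + 783/8) = 1/(3033855/8) = 8/3033855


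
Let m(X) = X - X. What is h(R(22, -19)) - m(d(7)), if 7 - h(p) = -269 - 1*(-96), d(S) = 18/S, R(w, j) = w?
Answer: 180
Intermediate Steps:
h(p) = 180 (h(p) = 7 - (-269 - 1*(-96)) = 7 - (-269 + 96) = 7 - 1*(-173) = 7 + 173 = 180)
m(X) = 0
h(R(22, -19)) - m(d(7)) = 180 - 1*0 = 180 + 0 = 180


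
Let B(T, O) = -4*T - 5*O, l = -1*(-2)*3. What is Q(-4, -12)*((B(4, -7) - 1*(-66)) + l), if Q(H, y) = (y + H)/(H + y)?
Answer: 91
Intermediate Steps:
Q(H, y) = 1 (Q(H, y) = (H + y)/(H + y) = 1)
l = 6 (l = 2*3 = 6)
B(T, O) = -5*O - 4*T
Q(-4, -12)*((B(4, -7) - 1*(-66)) + l) = 1*(((-5*(-7) - 4*4) - 1*(-66)) + 6) = 1*(((35 - 16) + 66) + 6) = 1*((19 + 66) + 6) = 1*(85 + 6) = 1*91 = 91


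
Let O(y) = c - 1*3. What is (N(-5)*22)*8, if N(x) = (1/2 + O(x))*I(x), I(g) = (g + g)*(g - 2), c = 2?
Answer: -6160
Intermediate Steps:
I(g) = 2*g*(-2 + g) (I(g) = (2*g)*(-2 + g) = 2*g*(-2 + g))
O(y) = -1 (O(y) = 2 - 1*3 = 2 - 3 = -1)
N(x) = -x*(-2 + x) (N(x) = (1/2 - 1)*(2*x*(-2 + x)) = (½ - 1)*(2*x*(-2 + x)) = -x*(-2 + x))
(N(-5)*22)*8 = (-5*(2 - 1*(-5))*22)*8 = (-5*(2 + 5)*22)*8 = (-5*7*22)*8 = -35*22*8 = -770*8 = -6160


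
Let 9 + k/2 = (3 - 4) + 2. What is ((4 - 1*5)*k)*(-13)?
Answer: -208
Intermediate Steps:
k = -16 (k = -18 + 2*((3 - 4) + 2) = -18 + 2*(-1 + 2) = -18 + 2*1 = -18 + 2 = -16)
((4 - 1*5)*k)*(-13) = ((4 - 1*5)*(-16))*(-13) = ((4 - 5)*(-16))*(-13) = -1*(-16)*(-13) = 16*(-13) = -208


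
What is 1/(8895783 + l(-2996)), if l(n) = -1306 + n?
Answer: 1/8891481 ≈ 1.1247e-7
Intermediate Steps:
1/(8895783 + l(-2996)) = 1/(8895783 + (-1306 - 2996)) = 1/(8895783 - 4302) = 1/8891481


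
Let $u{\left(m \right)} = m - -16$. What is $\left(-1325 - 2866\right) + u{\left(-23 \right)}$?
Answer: $-4198$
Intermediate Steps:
$u{\left(m \right)} = 16 + m$ ($u{\left(m \right)} = m + 16 = 16 + m$)
$\left(-1325 - 2866\right) + u{\left(-23 \right)} = \left(-1325 - 2866\right) + \left(16 - 23\right) = -4191 - 7 = -4198$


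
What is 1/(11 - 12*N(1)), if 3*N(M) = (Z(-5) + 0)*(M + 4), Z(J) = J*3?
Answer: 1/311 ≈ 0.0032154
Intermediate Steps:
Z(J) = 3*J
N(M) = -20 - 5*M (N(M) = ((3*(-5) + 0)*(M + 4))/3 = ((-15 + 0)*(4 + M))/3 = (-15*(4 + M))/3 = (-60 - 15*M)/3 = -20 - 5*M)
1/(11 - 12*N(1)) = 1/(11 - 12*(-20 - 5*1)) = 1/(11 - 12*(-20 - 5)) = 1/(11 - 12*(-25)) = 1/(11 + 300) = 1/311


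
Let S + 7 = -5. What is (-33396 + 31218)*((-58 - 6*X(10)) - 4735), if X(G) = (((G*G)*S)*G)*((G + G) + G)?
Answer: -4694040846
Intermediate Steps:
S = -12 (S = -7 - 5 = -12)
X(G) = -36*G⁴ (X(G) = (((G*G)*(-12))*G)*((G + G) + G) = ((G²*(-12))*G)*(2*G + G) = ((-12*G²)*G)*(3*G) = (-12*G³)*(3*G) = -36*G⁴)
(-33396 + 31218)*((-58 - 6*X(10)) - 4735) = (-33396 + 31218)*((-58 - (-216)*10⁴) - 4735) = -2178*((-58 - (-216)*10000) - 4735) = -2178*((-58 - 6*(-360000)) - 4735) = -2178*((-58 + 2160000) - 4735) = -2178*(2159942 - 4735) = -2178*2155207 = -4694040846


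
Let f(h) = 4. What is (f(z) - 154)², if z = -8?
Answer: 22500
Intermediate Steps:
(f(z) - 154)² = (4 - 154)² = (-150)² = 22500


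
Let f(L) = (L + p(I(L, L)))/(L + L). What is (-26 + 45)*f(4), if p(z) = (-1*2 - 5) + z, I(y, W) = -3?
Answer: -57/4 ≈ -14.250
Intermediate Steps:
p(z) = -7 + z (p(z) = (-2 - 5) + z = -7 + z)
f(L) = (-10 + L)/(2*L) (f(L) = (L + (-7 - 3))/(L + L) = (L - 10)/((2*L)) = (-10 + L)*(1/(2*L)) = (-10 + L)/(2*L))
(-26 + 45)*f(4) = (-26 + 45)*((1/2)*(-10 + 4)/4) = 19*((1/2)*(1/4)*(-6)) = 19*(-3/4) = -57/4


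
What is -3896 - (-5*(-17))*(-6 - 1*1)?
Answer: -3301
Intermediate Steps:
-3896 - (-5*(-17))*(-6 - 1*1) = -3896 - 85*(-6 - 1) = -3896 - 85*(-7) = -3896 - 1*(-595) = -3896 + 595 = -3301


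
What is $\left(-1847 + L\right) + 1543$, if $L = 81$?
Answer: $-223$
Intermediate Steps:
$\left(-1847 + L\right) + 1543 = \left(-1847 + 81\right) + 1543 = -1766 + 1543 = -223$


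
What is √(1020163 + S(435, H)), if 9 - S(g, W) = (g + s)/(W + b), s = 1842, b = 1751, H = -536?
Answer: √2065844505/45 ≈ 1010.0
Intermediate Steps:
S(g, W) = 9 - (1842 + g)/(1751 + W) (S(g, W) = 9 - (g + 1842)/(W + 1751) = 9 - (1842 + g)/(1751 + W))
√(1020163 + S(435, H)) = √(1020163 + (13917 - 1*435 + 9*(-536))/(1751 - 536)) = √(1020163 + (13917 - 435 - 4824)/1215) = √(1020163 + (1/1215)*8658) = √(1020163 + 962/135) = √(137722967/135) = √2065844505/45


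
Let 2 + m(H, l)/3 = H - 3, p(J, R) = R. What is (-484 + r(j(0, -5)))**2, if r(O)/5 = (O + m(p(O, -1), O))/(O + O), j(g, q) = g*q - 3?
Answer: 870489/4 ≈ 2.1762e+5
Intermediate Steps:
j(g, q) = -3 + g*q
m(H, l) = -15 + 3*H (m(H, l) = -6 + 3*(H - 3) = -6 + 3*(-3 + H) = -6 + (-9 + 3*H) = -15 + 3*H)
r(O) = 5*(-18 + O)/(2*O) (r(O) = 5*((O + (-15 + 3*(-1)))/(O + O)) = 5*((O + (-15 - 3))/((2*O))) = 5*((O - 18)*(1/(2*O))) = 5*((-18 + O)*(1/(2*O))) = 5*((-18 + O)/(2*O)) = 5*(-18 + O)/(2*O))
(-484 + r(j(0, -5)))**2 = (-484 + (5/2 - 45/(-3 + 0*(-5))))**2 = (-484 + (5/2 - 45/(-3 + 0)))**2 = (-484 + (5/2 - 45/(-3)))**2 = (-484 + (5/2 - 45*(-1/3)))**2 = (-484 + (5/2 + 15))**2 = (-484 + 35/2)**2 = (-933/2)**2 = 870489/4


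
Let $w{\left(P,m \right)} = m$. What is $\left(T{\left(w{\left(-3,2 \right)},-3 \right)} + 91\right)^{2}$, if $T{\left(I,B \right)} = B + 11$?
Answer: $9801$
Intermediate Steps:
$T{\left(I,B \right)} = 11 + B$
$\left(T{\left(w{\left(-3,2 \right)},-3 \right)} + 91\right)^{2} = \left(\left(11 - 3\right) + 91\right)^{2} = \left(8 + 91\right)^{2} = 99^{2} = 9801$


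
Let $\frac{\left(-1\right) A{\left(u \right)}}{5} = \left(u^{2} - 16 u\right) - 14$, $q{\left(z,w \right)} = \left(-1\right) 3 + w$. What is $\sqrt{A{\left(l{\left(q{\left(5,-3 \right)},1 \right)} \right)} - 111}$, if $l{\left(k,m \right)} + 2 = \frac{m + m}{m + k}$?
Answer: $\frac{i \sqrt{6545}}{5} \approx 16.18 i$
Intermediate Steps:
$q{\left(z,w \right)} = -3 + w$
$l{\left(k,m \right)} = -2 + \frac{2 m}{k + m}$ ($l{\left(k,m \right)} = -2 + \frac{m + m}{m + k} = -2 + \frac{2 m}{k + m}$)
$A{\left(u \right)} = 70 - 5 u^{2} + 80 u$ ($A{\left(u \right)} = - 5 \left(\left(u^{2} - 16 u\right) - 14\right) = - 5 \left(-14 + u^{2} - 16 u\right) = 70 - 5 u^{2} + 80 u$)
$\sqrt{A{\left(l{\left(q{\left(5,-3 \right)},1 \right)} \right)} - 111} = \sqrt{\left(70 - 5 \left(- \frac{2 \left(-3 - 3\right)}{\left(-3 - 3\right) + 1}\right)^{2} + 80 \left(- \frac{2 \left(-3 - 3\right)}{\left(-3 - 3\right) + 1}\right)\right) - 111} = \sqrt{\left(70 - 5 \left(\left(-2\right) \left(-6\right) \frac{1}{-6 + 1}\right)^{2} + 80 \left(\left(-2\right) \left(-6\right) \frac{1}{-6 + 1}\right)\right) - 111} = \sqrt{\left(70 - 5 \left(\left(-2\right) \left(-6\right) \frac{1}{-5}\right)^{2} + 80 \left(\left(-2\right) \left(-6\right) \frac{1}{-5}\right)\right) - 111} = \sqrt{\left(70 - 5 \left(\left(-2\right) \left(-6\right) \left(- \frac{1}{5}\right)\right)^{2} + 80 \left(\left(-2\right) \left(-6\right) \left(- \frac{1}{5}\right)\right)\right) - 111} = \sqrt{\left(70 - 5 \left(- \frac{12}{5}\right)^{2} + 80 \left(- \frac{12}{5}\right)\right) - 111} = \sqrt{\left(70 - \frac{144}{5} - 192\right) - 111} = \sqrt{- \frac{754}{5} - 111} = \sqrt{- \frac{1309}{5}} = \frac{i \sqrt{6545}}{5}$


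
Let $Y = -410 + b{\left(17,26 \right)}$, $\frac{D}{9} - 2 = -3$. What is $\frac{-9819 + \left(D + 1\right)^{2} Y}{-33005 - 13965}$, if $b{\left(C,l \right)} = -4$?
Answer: $\frac{7263}{9394} \approx 0.77315$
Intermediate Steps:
$D = -9$ ($D = 18 + 9 \left(-3\right) = 18 - 27 = -9$)
$Y = -414$ ($Y = -410 - 4 = -414$)
$\frac{-9819 + \left(D + 1\right)^{2} Y}{-33005 - 13965} = \frac{-9819 + \left(-9 + 1\right)^{2} \left(-414\right)}{-33005 - 13965} = \frac{-9819 + \left(-8\right)^{2} \left(-414\right)}{-46970} = \left(-9819 + 64 \left(-414\right)\right) \left(- \frac{1}{46970}\right) = \left(-9819 - 26496\right) \left(- \frac{1}{46970}\right) = \left(-36315\right) \left(- \frac{1}{46970}\right) = \frac{7263}{9394}$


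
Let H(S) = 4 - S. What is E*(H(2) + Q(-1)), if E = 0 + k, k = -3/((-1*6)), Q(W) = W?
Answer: ½ ≈ 0.50000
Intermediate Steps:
k = ½ (k = -3/(-6) = -3*(-⅙) = ½ ≈ 0.50000)
E = ½ (E = 0 + ½ = ½ ≈ 0.50000)
E*(H(2) + Q(-1)) = ((4 - 1*2) - 1)/2 = ((4 - 2) - 1)/2 = (2 - 1)/2 = (½)*1 = ½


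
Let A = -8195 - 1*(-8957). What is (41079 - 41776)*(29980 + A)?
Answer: -21427174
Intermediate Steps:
A = 762 (A = -8195 + 8957 = 762)
(41079 - 41776)*(29980 + A) = (41079 - 41776)*(29980 + 762) = -697*30742 = -21427174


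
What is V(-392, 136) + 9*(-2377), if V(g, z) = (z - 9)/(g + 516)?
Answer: -2652605/124 ≈ -21392.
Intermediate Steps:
V(g, z) = (-9 + z)/(516 + g)
V(-392, 136) + 9*(-2377) = (-9 + 136)/(516 - 392) + 9*(-2377) = 127/124 - 21393 = -2652605/124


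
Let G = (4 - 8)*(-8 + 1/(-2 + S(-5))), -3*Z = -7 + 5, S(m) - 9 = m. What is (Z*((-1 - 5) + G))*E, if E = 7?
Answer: 112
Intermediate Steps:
S(m) = 9 + m
Z = ⅔ (Z = -(-7 + 5)/3 = -⅓*(-2) = ⅔ ≈ 0.66667)
G = 30 (G = (4 - 8)*(-8 + 1/(-2 + (9 - 5))) = -4*(-8 + 1/(-2 + 4)) = -4*(-8 + 1/2) = -4*(-8 + ½) = -4*(-15/2) = 30)
(Z*((-1 - 5) + G))*E = (2*((-1 - 5) + 30)/3)*7 = (2*(-6 + 30)/3)*7 = ((⅔)*24)*7 = 16*7 = 112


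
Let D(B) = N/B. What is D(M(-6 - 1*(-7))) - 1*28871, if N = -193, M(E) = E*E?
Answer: -29064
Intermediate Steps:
M(E) = E²
D(B) = -193/B
D(M(-6 - 1*(-7))) - 1*28871 = -193/(-6 - 1*(-7))² - 1*28871 = -193/(-6 + 7)² - 28871 = -193/(1²) - 28871 = -193/1 - 28871 = -193*1 - 28871 = -193 - 28871 = -29064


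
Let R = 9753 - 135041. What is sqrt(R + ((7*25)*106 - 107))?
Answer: I*sqrt(106845) ≈ 326.87*I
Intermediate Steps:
R = -125288
sqrt(R + ((7*25)*106 - 107)) = sqrt(-125288 + ((7*25)*106 - 107)) = sqrt(-125288 + (175*106 - 107)) = sqrt(-125288 + (18550 - 107)) = sqrt(-125288 + 18443) = sqrt(-106845) = I*sqrt(106845)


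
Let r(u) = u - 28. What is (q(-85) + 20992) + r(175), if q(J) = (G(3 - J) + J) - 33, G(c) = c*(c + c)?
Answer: 36509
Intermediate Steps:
G(c) = 2*c² (G(c) = c*(2*c) = 2*c²)
q(J) = -33 + J + 2*(3 - J)² (q(J) = (2*(3 - J)² + J) - 33 = (J + 2*(3 - J)²) - 33 = -33 + J + 2*(3 - J)²)
r(u) = -28 + u
(q(-85) + 20992) + r(175) = ((-33 - 85 + 2*(-3 - 85)²) + 20992) + (-28 + 175) = ((-33 - 85 + 2*(-88)²) + 20992) + 147 = ((-33 - 85 + 2*7744) + 20992) + 147 = ((-33 - 85 + 15488) + 20992) + 147 = (15370 + 20992) + 147 = 36362 + 147 = 36509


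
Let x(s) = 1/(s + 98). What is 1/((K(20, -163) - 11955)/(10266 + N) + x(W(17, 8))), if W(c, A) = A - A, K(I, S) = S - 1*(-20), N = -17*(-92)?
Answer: -82810/83841 ≈ -0.98770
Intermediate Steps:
N = 1564
K(I, S) = 20 + S (K(I, S) = S + 20 = 20 + S)
W(c, A) = 0
x(s) = 1/(98 + s)
1/((K(20, -163) - 11955)/(10266 + N) + x(W(17, 8))) = 1/(((20 - 163) - 11955)/(10266 + 1564) + 1/(98 + 0)) = 1/((-143 - 11955)/11830 + 1/98) = 1/(-12098*1/11830 + 1/98) = 1/(-6049/5915 + 1/98) = 1/(-83841/82810) = -82810/83841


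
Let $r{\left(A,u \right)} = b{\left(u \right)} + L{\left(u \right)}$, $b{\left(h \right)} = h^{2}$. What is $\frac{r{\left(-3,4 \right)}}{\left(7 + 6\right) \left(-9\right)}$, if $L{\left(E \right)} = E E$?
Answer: $- \frac{32}{117} \approx -0.2735$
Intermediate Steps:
$L{\left(E \right)} = E^{2}$
$r{\left(A,u \right)} = 2 u^{2}$ ($r{\left(A,u \right)} = u^{2} + u^{2} = 2 u^{2}$)
$\frac{r{\left(-3,4 \right)}}{\left(7 + 6\right) \left(-9\right)} = \frac{2 \cdot 4^{2}}{\left(7 + 6\right) \left(-9\right)} = \frac{2 \cdot 16}{13 \left(-9\right)} = \frac{32}{-117} = 32 \left(- \frac{1}{117}\right) = - \frac{32}{117}$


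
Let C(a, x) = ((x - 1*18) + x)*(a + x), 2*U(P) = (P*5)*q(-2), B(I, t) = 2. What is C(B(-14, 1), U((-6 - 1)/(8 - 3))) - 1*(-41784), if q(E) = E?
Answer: 41748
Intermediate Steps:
U(P) = -5*P (U(P) = ((P*5)*(-2))/2 = ((5*P)*(-2))/2 = (-10*P)/2 = -5*P)
C(a, x) = (-18 + 2*x)*(a + x) (C(a, x) = ((x - 18) + x)*(a + x) = ((-18 + x) + x)*(a + x) = (-18 + 2*x)*(a + x))
C(B(-14, 1), U((-6 - 1)/(8 - 3))) - 1*(-41784) = (-18*2 - (-90)*(-6 - 1)/(8 - 3) + 2*(-5*(-6 - 1)/(8 - 3))**2 + 2*2*(-5*(-6 - 1)/(8 - 3))) - 1*(-41784) = (-36 - (-90)*(-7/5) + 2*(-(-35)/5)**2 + 2*2*(-(-35)/5)) + 41784 = (-36 - (-90)*(-7*1/5) + 2*(-(-35)/5)**2 + 2*2*(-(-35)/5)) + 41784 = (-36 - (-90)*(-7)/5 + 2*(-5*(-7/5))**2 + 2*2*(-5*(-7/5))) + 41784 = (-36 - 18*7 + 2*7**2 + 2*2*7) + 41784 = (-36 - 126 + 2*49 + 28) + 41784 = (-36 - 126 + 98 + 28) + 41784 = -36 + 41784 = 41748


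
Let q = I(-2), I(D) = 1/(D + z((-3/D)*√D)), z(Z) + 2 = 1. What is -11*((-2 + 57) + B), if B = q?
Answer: -1804/3 ≈ -601.33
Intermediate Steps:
z(Z) = -1 (z(Z) = -2 + 1 = -1)
I(D) = 1/(-1 + D) (I(D) = 1/(D - 1) = 1/(-1 + D))
q = -⅓ (q = 1/(-1 - 2) = 1/(-3) = -⅓ ≈ -0.33333)
B = -⅓ ≈ -0.33333
-11*((-2 + 57) + B) = -11*((-2 + 57) - ⅓) = -11*(55 - ⅓) = -11*164/3 = -1804/3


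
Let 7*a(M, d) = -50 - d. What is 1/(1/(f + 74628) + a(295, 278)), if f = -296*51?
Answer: -416724/19526489 ≈ -0.021341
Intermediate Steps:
f = -15096
a(M, d) = -50/7 - d/7 (a(M, d) = (-50 - d)/7 = -50/7 - d/7)
1/(1/(f + 74628) + a(295, 278)) = 1/(1/(-15096 + 74628) + (-50/7 - ⅐*278)) = 1/(1/59532 + (-50/7 - 278/7)) = 1/(1/59532 - 328/7) = 1/(-19526489/416724) = -416724/19526489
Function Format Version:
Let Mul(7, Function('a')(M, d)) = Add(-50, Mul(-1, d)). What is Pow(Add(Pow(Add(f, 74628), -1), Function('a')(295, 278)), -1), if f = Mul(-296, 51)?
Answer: Rational(-416724, 19526489) ≈ -0.021341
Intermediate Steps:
f = -15096
Function('a')(M, d) = Add(Rational(-50, 7), Mul(Rational(-1, 7), d)) (Function('a')(M, d) = Mul(Rational(1, 7), Add(-50, Mul(-1, d))) = Add(Rational(-50, 7), Mul(Rational(-1, 7), d)))
Pow(Add(Pow(Add(f, 74628), -1), Function('a')(295, 278)), -1) = Pow(Add(Pow(Add(-15096, 74628), -1), Add(Rational(-50, 7), Mul(Rational(-1, 7), 278))), -1) = Pow(Add(Pow(59532, -1), Add(Rational(-50, 7), Rational(-278, 7))), -1) = Pow(Add(Rational(1, 59532), Rational(-328, 7)), -1) = Pow(Rational(-19526489, 416724), -1) = Rational(-416724, 19526489)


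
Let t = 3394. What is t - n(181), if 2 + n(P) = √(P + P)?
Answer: 3396 - √362 ≈ 3377.0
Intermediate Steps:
n(P) = -2 + √2*√P (n(P) = -2 + √(P + P) = -2 + √(2*P) = -2 + √2*√P)
t - n(181) = 3394 - (-2 + √2*√181) = 3394 - (-2 + √362) = 3394 + (2 - √362) = 3396 - √362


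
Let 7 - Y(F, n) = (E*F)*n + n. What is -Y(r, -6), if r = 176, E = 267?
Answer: -281965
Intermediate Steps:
Y(F, n) = 7 - n - 267*F*n (Y(F, n) = 7 - ((267*F)*n + n) = 7 - (267*F*n + n) = 7 - (n + 267*F*n) = 7 + (-n - 267*F*n) = 7 - n - 267*F*n)
-Y(r, -6) = -(7 - 1*(-6) - 267*176*(-6)) = -(7 + 6 + 281952) = -1*281965 = -281965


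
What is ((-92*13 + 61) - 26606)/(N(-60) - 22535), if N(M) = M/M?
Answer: 27741/22534 ≈ 1.2311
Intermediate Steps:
N(M) = 1
((-92*13 + 61) - 26606)/(N(-60) - 22535) = ((-92*13 + 61) - 26606)/(1 - 22535) = ((-1196 + 61) - 26606)/(-22534) = (-1135 - 26606)*(-1/22534) = -27741*(-1/22534) = 27741/22534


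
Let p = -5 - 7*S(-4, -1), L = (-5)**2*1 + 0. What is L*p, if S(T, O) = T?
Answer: 575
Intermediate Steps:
L = 25 (L = 25*1 + 0 = 25 + 0 = 25)
p = 23 (p = -5 - 7*(-4) = -5 + 28 = 23)
L*p = 25*23 = 575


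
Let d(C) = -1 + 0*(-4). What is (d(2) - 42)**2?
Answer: 1849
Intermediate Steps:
d(C) = -1 (d(C) = -1 + 0 = -1)
(d(2) - 42)**2 = (-1 - 42)**2 = (-43)**2 = 1849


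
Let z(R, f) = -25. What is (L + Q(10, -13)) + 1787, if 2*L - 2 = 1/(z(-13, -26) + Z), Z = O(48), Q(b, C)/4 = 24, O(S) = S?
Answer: 86665/46 ≈ 1884.0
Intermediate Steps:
Q(b, C) = 96 (Q(b, C) = 4*24 = 96)
Z = 48
L = 47/46 (L = 1 + 1/(2*(-25 + 48)) = 1 + (1/2)/23 = 1 + (1/2)*(1/23) = 1 + 1/46 = 47/46 ≈ 1.0217)
(L + Q(10, -13)) + 1787 = (47/46 + 96) + 1787 = 4463/46 + 1787 = 86665/46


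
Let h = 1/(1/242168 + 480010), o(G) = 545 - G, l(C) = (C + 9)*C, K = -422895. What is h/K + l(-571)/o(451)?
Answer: 7887548064049711327349/2310454649770565265 ≈ 3413.9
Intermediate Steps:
l(C) = C*(9 + C) (l(C) = (9 + C)*C = C*(9 + C))
h = 242168/116243061681 (h = 1/(1/242168 + 480010) = 1/(116243061681/242168) = 242168/116243061681 ≈ 2.0833e-6)
h/K + l(-571)/o(451) = (242168/116243061681)/(-422895) + (-571*(9 - 571))/(545 - 1*451) = (242168/116243061681)*(-1/422895) + (-571*(-562))/(545 - 451) = -242168/49158609569586495 + 320902/94 = -242168/49158609569586495 + 320902*(1/94) = -242168/49158609569586495 + 160451/47 = 7887548064049711327349/2310454649770565265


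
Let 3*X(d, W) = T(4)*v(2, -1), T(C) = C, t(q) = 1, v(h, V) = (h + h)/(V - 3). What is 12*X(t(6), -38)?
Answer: -16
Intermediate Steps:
v(h, V) = 2*h/(-3 + V) (v(h, V) = (2*h)/(-3 + V) = 2*h/(-3 + V))
X(d, W) = -4/3 (X(d, W) = (4*(2*2/(-3 - 1)))/3 = (4*(2*2/(-4)))/3 = (4*(2*2*(-¼)))/3 = (4*(-1))/3 = (⅓)*(-4) = -4/3)
12*X(t(6), -38) = 12*(-4/3) = -16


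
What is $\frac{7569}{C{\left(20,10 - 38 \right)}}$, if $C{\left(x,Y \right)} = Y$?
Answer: $- \frac{7569}{28} \approx -270.32$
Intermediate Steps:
$\frac{7569}{C{\left(20,10 - 38 \right)}} = \frac{7569}{10 - 38} = \frac{7569}{-28} = 7569 \left(- \frac{1}{28}\right) = - \frac{7569}{28}$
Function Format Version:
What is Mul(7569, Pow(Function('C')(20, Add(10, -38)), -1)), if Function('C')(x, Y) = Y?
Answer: Rational(-7569, 28) ≈ -270.32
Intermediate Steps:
Mul(7569, Pow(Function('C')(20, Add(10, -38)), -1)) = Mul(7569, Pow(Add(10, -38), -1)) = Mul(7569, Pow(-28, -1)) = Mul(7569, Rational(-1, 28)) = Rational(-7569, 28)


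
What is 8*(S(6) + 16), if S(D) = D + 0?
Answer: 176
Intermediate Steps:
S(D) = D
8*(S(6) + 16) = 8*(6 + 16) = 8*22 = 176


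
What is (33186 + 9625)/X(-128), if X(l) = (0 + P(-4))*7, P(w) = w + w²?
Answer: 42811/84 ≈ 509.65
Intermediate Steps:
X(l) = 84 (X(l) = (0 - 4*(1 - 4))*7 = (0 - 4*(-3))*7 = (0 + 12)*7 = 12*7 = 84)
(33186 + 9625)/X(-128) = (33186 + 9625)/84 = 42811*(1/84) = 42811/84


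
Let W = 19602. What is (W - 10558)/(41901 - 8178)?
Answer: 9044/33723 ≈ 0.26818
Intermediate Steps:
(W - 10558)/(41901 - 8178) = (19602 - 10558)/(41901 - 8178) = 9044/33723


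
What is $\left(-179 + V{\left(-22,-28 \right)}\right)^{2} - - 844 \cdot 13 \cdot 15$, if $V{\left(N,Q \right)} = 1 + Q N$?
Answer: $356424$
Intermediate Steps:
$V{\left(N,Q \right)} = 1 + N Q$
$\left(-179 + V{\left(-22,-28 \right)}\right)^{2} - - 844 \cdot 13 \cdot 15 = \left(-179 + \left(1 - -616\right)\right)^{2} - - 844 \cdot 13 \cdot 15 = \left(-179 + \left(1 + 616\right)\right)^{2} - \left(-844\right) 195 = \left(-179 + 617\right)^{2} - -164580 = 438^{2} + 164580 = 191844 + 164580 = 356424$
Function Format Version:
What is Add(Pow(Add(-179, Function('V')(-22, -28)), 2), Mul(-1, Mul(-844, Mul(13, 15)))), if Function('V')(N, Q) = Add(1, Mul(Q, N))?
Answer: 356424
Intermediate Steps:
Function('V')(N, Q) = Add(1, Mul(N, Q))
Add(Pow(Add(-179, Function('V')(-22, -28)), 2), Mul(-1, Mul(-844, Mul(13, 15)))) = Add(Pow(Add(-179, Add(1, Mul(-22, -28))), 2), Mul(-1, Mul(-844, Mul(13, 15)))) = Add(Pow(Add(-179, Add(1, 616)), 2), Mul(-1, Mul(-844, 195))) = Add(Pow(Add(-179, 617), 2), Mul(-1, -164580)) = Add(Pow(438, 2), 164580) = Add(191844, 164580) = 356424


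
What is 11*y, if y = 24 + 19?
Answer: 473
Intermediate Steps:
y = 43
11*y = 11*43 = 473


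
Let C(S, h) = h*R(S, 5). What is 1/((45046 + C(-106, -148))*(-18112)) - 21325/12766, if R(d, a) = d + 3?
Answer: -11643156574383/6970060339840 ≈ -1.6705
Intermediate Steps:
R(d, a) = 3 + d
C(S, h) = h*(3 + S)
1/((45046 + C(-106, -148))*(-18112)) - 21325/12766 = 1/((45046 - 148*(3 - 106))*(-18112)) - 21325/12766 = -1/18112/(45046 - 148*(-103)) - 21325*1/12766 = -1/18112/(45046 + 15244) - 21325/12766 = -1/18112/60290 - 21325/12766 = (1/60290)*(-1/18112) - 21325/12766 = -1/1091972480 - 21325/12766 = -11643156574383/6970060339840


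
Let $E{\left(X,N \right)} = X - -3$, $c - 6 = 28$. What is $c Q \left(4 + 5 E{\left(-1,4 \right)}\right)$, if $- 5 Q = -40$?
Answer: $3808$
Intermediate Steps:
$c = 34$ ($c = 6 + 28 = 34$)
$Q = 8$ ($Q = \left(- \frac{1}{5}\right) \left(-40\right) = 8$)
$E{\left(X,N \right)} = 3 + X$ ($E{\left(X,N \right)} = X + 3 = 3 + X$)
$c Q \left(4 + 5 E{\left(-1,4 \right)}\right) = 34 \cdot 8 \left(4 + 5 \left(3 - 1\right)\right) = 272 \left(4 + 5 \cdot 2\right) = 272 \left(4 + 10\right) = 272 \cdot 14 = 3808$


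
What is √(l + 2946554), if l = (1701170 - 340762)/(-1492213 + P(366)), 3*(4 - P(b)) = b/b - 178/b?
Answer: √1977508545259036711415330/819222835 ≈ 1716.6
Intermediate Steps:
P(b) = 11/3 + 178/(3*b) (P(b) = 4 - (b/b - 178/b)/3 = 4 - (1 - 178/b)/3 = 4 + (-⅓ + 178/(3*b)) = 11/3 + 178/(3*b))
l = -746863992/819222835 (l = (1701170 - 340762)/(-1492213 + (⅓)*(178 + 11*366)/366) = 1360408/(-1492213 + (⅓)*(1/366)*(178 + 4026)) = 1360408/(-1492213 + (⅓)*(1/366)*4204) = 1360408/(-1492213 + 2102/549) = 1360408/(-819222835/549) = 1360408*(-549/819222835) = -746863992/819222835 ≈ -0.91167)
√(l + 2946554) = √(-746863992/819222835 + 2946554) = √(2413883574496598/819222835) = √1977508545259036711415330/819222835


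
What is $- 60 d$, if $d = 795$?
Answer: $-47700$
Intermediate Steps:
$- 60 d = \left(-60\right) 795 = -47700$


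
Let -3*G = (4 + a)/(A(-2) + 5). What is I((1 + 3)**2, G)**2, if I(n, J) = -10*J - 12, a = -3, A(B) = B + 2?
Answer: 1156/9 ≈ 128.44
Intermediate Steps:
A(B) = 2 + B
G = -1/15 (G = -(4 - 3)/(3*((2 - 2) + 5)) = -1/(3*(0 + 5)) = -1/(3*5) = -1/3*1/5 = -1/15 ≈ -0.066667)
I(n, J) = -12 - 10*J
I((1 + 3)**2, G)**2 = (-12 - 10*(-1/15))**2 = (-12 + 2/3)**2 = (-34/3)**2 = 1156/9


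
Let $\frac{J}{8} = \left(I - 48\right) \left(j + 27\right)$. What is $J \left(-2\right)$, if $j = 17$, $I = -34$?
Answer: $57728$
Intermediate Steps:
$J = -28864$ ($J = 8 \left(-34 - 48\right) \left(17 + 27\right) = 8 \left(\left(-82\right) 44\right) = 8 \left(-3608\right) = -28864$)
$J \left(-2\right) = \left(-28864\right) \left(-2\right) = 57728$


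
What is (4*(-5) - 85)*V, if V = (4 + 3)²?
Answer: -5145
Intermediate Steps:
V = 49 (V = 7² = 49)
(4*(-5) - 85)*V = (4*(-5) - 85)*49 = (-20 - 85)*49 = -105*49 = -5145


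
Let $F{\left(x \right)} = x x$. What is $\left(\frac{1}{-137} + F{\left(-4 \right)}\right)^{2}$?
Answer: $\frac{4800481}{18769} \approx 255.77$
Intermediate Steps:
$F{\left(x \right)} = x^{2}$
$\left(\frac{1}{-137} + F{\left(-4 \right)}\right)^{2} = \left(\frac{1}{-137} + \left(-4\right)^{2}\right)^{2} = \left(- \frac{1}{137} + 16\right)^{2} = \left(\frac{2191}{137}\right)^{2} = \frac{4800481}{18769}$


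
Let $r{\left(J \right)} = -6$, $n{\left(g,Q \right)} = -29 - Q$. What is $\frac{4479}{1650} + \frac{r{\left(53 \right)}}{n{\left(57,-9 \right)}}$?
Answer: $\frac{829}{275} \approx 3.0145$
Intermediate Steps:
$\frac{4479}{1650} + \frac{r{\left(53 \right)}}{n{\left(57,-9 \right)}} = \frac{4479}{1650} - \frac{6}{-29 - -9} = 4479 \cdot \frac{1}{1650} - \frac{6}{-29 + 9} = \frac{1493}{550} - \frac{6}{-20} = \frac{1493}{550} - - \frac{3}{10} = \frac{1493}{550} + \frac{3}{10} = \frac{829}{275}$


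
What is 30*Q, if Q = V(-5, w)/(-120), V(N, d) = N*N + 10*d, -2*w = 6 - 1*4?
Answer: -15/4 ≈ -3.7500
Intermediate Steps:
w = -1 (w = -(6 - 1*4)/2 = -(6 - 4)/2 = -½*2 = -1)
V(N, d) = N² + 10*d
Q = -⅛ (Q = ((-5)² + 10*(-1))/(-120) = (25 - 10)*(-1/120) = 15*(-1/120) = -⅛ ≈ -0.12500)
30*Q = 30*(-⅛) = -15/4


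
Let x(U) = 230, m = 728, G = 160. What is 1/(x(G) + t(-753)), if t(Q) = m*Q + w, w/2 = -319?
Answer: -1/548592 ≈ -1.8228e-6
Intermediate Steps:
w = -638 (w = 2*(-319) = -638)
t(Q) = -638 + 728*Q (t(Q) = 728*Q - 638 = -638 + 728*Q)
1/(x(G) + t(-753)) = 1/(230 + (-638 + 728*(-753))) = 1/(230 + (-638 - 548184)) = 1/(230 - 548822) = 1/(-548592) = -1/548592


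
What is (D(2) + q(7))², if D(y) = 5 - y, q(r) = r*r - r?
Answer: 2025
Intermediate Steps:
q(r) = r² - r
(D(2) + q(7))² = ((5 - 1*2) + 7*(-1 + 7))² = ((5 - 2) + 7*6)² = (3 + 42)² = 45² = 2025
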